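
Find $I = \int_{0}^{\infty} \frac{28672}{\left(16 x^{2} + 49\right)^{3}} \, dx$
$\frac{192 \pi}{2401}$

Begin with the known result
$$J(a) = \int_{0}^{\infty} \frac{7}{a^{2} + x^{2}} \, dx = \frac{7 \pi}{2 a}.$$

Differentiating under the integral sign with respect to $a$,
$$\frac{dJ}{da} = \int_{0}^{\infty} - \frac{14 a}{\left(a^{2} + x^{2}\right)^{2}} \, dx = - \frac{7 \pi}{2 a^{2}},$$
so $\int_{0}^{\infty} \frac{7}{\left(a^{2} + x^{2}\right)^{2}} \, dx = \frac{7 \pi}{4 a^{3}}$.

Repeating — each differentiation of $1/(x^2+a^2)^j$ produces $-2ja/(x^2+a^2)^{j+1}$ — and dividing through by $-2ja$ at each step yields, after $2$ differentiations in total,
$$\int_{0}^{\infty} \frac{7}{\left(a^{2} + x^{2}\right)^{3}} \, dx = \frac{21 \pi}{16 a^{5}}.$$

Setting $a = \frac{7}{4}$:
$$I = \frac{192 \pi}{2401}.$$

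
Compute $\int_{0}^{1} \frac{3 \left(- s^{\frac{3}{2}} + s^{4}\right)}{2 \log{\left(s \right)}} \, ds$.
$\frac{3 \log{\left(2 \right)}}{2}$

Consider the one-parameter family: let $I(a) = \int_{0}^{1} \frac{3 \left(- s^{\frac{3}{2}} + s^{a}\right)}{2 \log{\left(s \right)}} \, ds$.

Since $\dfrac{\partial}{\partial a}\,s^{a} = s^{a} \ln s$, the $\ln s$ in the denominator cancels and
$$\frac{dI}{da} = \int_{0}^{1} \frac{3}{2} s^{a} \, ds = \frac{3}{2} \left[\frac{s^{a+1}}{a+1}\right]_0^1 = \frac{3}{2 \left(a + 1\right)}.$$

Integrating with respect to $a$ gives $I(a) = \log{\left(\frac{2 \sqrt{10} \left(a + 1\right)^{\frac{3}{2}}}{25} \right)} + C$.

At $a = \frac{3}{2}$ the integrand is identically $0$, so $I(\frac{3}{2}) = 0$. The closed form gives $0$, hence $C = 0$.

Setting $a = 4$:
$$I = \frac{3 \log{\left(2 \right)}}{2}.$$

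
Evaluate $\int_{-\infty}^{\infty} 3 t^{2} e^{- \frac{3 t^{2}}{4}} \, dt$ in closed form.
$\frac{4 \sqrt{3} \sqrt{\pi}}{3}$

Begin with the known integral
$$J(a) = \int_{-\infty}^{\infty} 3 e^{- a t^{2}} \, dt = \frac{3 \sqrt{\pi}}{\sqrt{a}}.$$

Differentiating under the integral sign brings down a factor of $(-t^2)$:
$$\frac{dJ}{da} = \int_{-\infty}^{\infty} - 3 t^{2} e^{- a t^{2}} \, dt = - \frac{3 \sqrt{\pi}}{2 a^{\frac{3}{2}}}.$$

The integral on the left is $-I$, so $I = \frac{3 \sqrt{\pi}}{2 a^{\frac{3}{2}}}$.

Setting $a = \frac{3}{4}$:
$$I = \frac{4 \sqrt{3} \sqrt{\pi}}{3}.$$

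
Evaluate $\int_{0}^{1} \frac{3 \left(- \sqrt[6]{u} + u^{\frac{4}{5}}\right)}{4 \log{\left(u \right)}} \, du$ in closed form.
$\log{\left(\frac{9 \sqrt[4]{840}}{35} \right)}$

Consider the one-parameter family: let $I(a) = \int_{0}^{1} \frac{3 \left(u^{\frac{4}{5}} - u^{a}\right)}{4 \log{\left(u \right)}} \, du$.

Since $\dfrac{\partial}{\partial a}\,u^{a} = u^{a} \ln u$, the $\ln u$ in the denominator cancels and
$$\frac{dI}{da} = \int_{0}^{1} - \frac{3}{4} u^{a} \, du = - \frac{3}{4} \left[\frac{u^{a+1}}{a+1}\right]_0^1 = - \frac{3}{4 a + 4}.$$

Integrating with respect to $a$ gives $I(a) = - \frac{3 \log{\left(a + 1 \right)}}{4} - \frac{3 \log{\left(5 \right)}}{4} + \frac{3 \log{\left(3 \right)}}{2} + C$.

At $a = \frac{4}{5}$ the integrand is identically $0$, so $I(\frac{4}{5}) = 0$. The closed form gives $0$, hence $C = 0$.

Setting $a = \frac{1}{6}$:
$$I = \log{\left(\frac{9 \sqrt[4]{840}}{35} \right)}.$$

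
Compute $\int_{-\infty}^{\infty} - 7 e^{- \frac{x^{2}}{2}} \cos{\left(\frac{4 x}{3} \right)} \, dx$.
$- \frac{7 \sqrt{2} \sqrt{\pi}}{e^{\frac{8}{9}}}$

Define $I(b) = \int_{-\infty}^{\infty} - 7 e^{- \frac{x^{2}}{2}} \cos{\left(b x \right)} \, dx$.

Differentiating under the integral sign,
$$I'(b) = \int_{-\infty}^{\infty} 7 x e^{- \frac{x^{2}}{2}} \sin{\left(b x \right)} \, dx.$$

Integrate $\int_{-\infty}^{\infty} x \sin(b x)\, e^{- \frac{x^{2}}{2}}\, dx$ by parts with $u = \sin(b x)$ and $dv = x\, e^{- \frac{x^{2}}{2}}\, dx$, giving $v = - e^{- \frac{x^{2}}{2}}$. The boundary term vanishes and
$$\int_{-\infty}^{\infty} x \sin(b x)\, e^{- \frac{x^{2}}{2}}\, dx = b \int_{-\infty}^{\infty} \cos(b x)\, e^{- \frac{x^{2}}{2}}\, dx,$$
so $I'(b) = - b\, I(b)$.

This is a separable first-order ODE; solving with the initial condition $I(0) = \int_{-\infty}^{\infty} - 7 e^{- \frac{x^{2}}{2}}\,dx = - 7 \sqrt{2} \sqrt{\pi}$ gives
$$I(b) = - 7 \sqrt{2} \sqrt{\pi} e^{- \frac{b^{2}}{2}}.$$

Setting $b = \frac{4}{3}$:
$$I = - \frac{7 \sqrt{2} \sqrt{\pi}}{e^{\frac{8}{9}}}.$$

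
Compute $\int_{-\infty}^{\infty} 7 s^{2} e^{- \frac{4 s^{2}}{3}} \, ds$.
$\frac{21 \sqrt{3} \sqrt{\pi}}{16}$

Consider the simpler parametrised integral
$$J(a) = \int_{-\infty}^{\infty} 7 e^{- a s^{2}} \, ds = \frac{7 \sqrt{\pi}}{\sqrt{a}}.$$

Differentiating under the integral sign brings down a factor of $(-s^2)$:
$$\frac{dJ}{da} = \int_{-\infty}^{\infty} - 7 s^{2} e^{- a s^{2}} \, ds = - \frac{7 \sqrt{\pi}}{2 a^{\frac{3}{2}}}.$$

The integral on the left is $-I$, so $I = \frac{7 \sqrt{\pi}}{2 a^{\frac{3}{2}}}$.

Setting $a = \frac{4}{3}$:
$$I = \frac{21 \sqrt{3} \sqrt{\pi}}{16}.$$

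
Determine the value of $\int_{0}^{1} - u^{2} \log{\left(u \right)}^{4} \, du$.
$- \frac{8}{81}$

Begin with the known integral
$$J(a) = \int_{0}^{1} - u^{a} \, du = - \frac{1}{a + 1}.$$

Differentiating under the integral sign brings down a factor of $\ln u$:
$$\frac{dJ}{da} = \int_{0}^{1} - u^{a} \log{\left(u \right)} \, du = \frac{1}{\left(a + 1\right)^{2}}.$$

Repeating $4$ times in total — each differentiation brings down another $\ln u$ — gives
$$\frac{d^{4}J}{da^{4}} = \int_{0}^{1} - u^{a} \log{\left(u \right)}^{4} \, du = - \frac{24}{\left(a + 1\right)^{5}},$$
and the integrand here is exactly the target integrand, so $I = - \frac{24}{\left(a + 1\right)^{5}}$.

Setting $a = 2$:
$$I = - \frac{8}{81}.$$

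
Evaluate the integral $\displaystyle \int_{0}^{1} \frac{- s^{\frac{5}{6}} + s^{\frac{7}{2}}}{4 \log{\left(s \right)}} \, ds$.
$\log{\left(\frac{33^{\frac{3}{4}}}{11} \right)}$

Replace the exponent $\frac{5}{6}$ by a parameter $a$: let $I(a) = \int_{0}^{1} \frac{s^{\frac{7}{2}} - s^{a}}{4 \log{\left(s \right)}} \, ds$.

Since $\dfrac{\partial}{\partial a}\,s^{a} = s^{a} \ln s$, the $\ln s$ in the denominator cancels and
$$\frac{dI}{da} = \int_{0}^{1} - \frac{1}{4} s^{a} \, ds = - \frac{1}{4} \left[\frac{s^{a+1}}{a+1}\right]_0^1 = - \frac{1}{4 a + 4}.$$

Integrating with respect to $a$ gives $I(a) = - \frac{\log{\left(a + 1 \right)}}{4} - \frac{\log{\left(2 \right)}}{4} + \frac{\log{\left(3 \right)}}{2} + C$.

At $a = \frac{7}{2}$ the integrand is identically $0$, so $I(\frac{7}{2}) = 0$. The closed form gives $0$, hence $C = 0$.

Setting $a = \frac{5}{6}$:
$$I = \log{\left(\frac{33^{\frac{3}{4}}}{11} \right)}.$$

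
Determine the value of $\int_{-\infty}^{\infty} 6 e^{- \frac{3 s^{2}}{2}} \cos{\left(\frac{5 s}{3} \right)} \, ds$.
$\frac{2 \sqrt{6} \sqrt{\pi}}{e^{\frac{25}{54}}}$

Define $I(b) = \int_{-\infty}^{\infty} 6 e^{- \frac{3 s^{2}}{2}} \cos{\left(b s \right)} \, ds$.

Differentiating under the integral sign,
$$I'(b) = \int_{-\infty}^{\infty} - 6 s e^{- \frac{3 s^{2}}{2}} \sin{\left(b s \right)} \, ds.$$

Integrate $\int_{-\infty}^{\infty} s \sin(b s)\, e^{- \frac{3 s^{2}}{2}}\, ds$ by parts with $u = \sin(b s)$ and $dv = s\, e^{- \frac{3 s^{2}}{2}}\, ds$, giving $v = - \frac{e^{- \frac{3 s^{2}}{2}}}{3}$. The boundary term vanishes and
$$\int_{-\infty}^{\infty} s \sin(b s)\, e^{- \frac{3 s^{2}}{2}}\, ds = \frac{b}{3} \int_{-\infty}^{\infty} \cos(b s)\, e^{- \frac{3 s^{2}}{2}}\, ds,$$
so $I'(b) = - \frac{b}{3}\, I(b)$.

This is a separable first-order ODE; solving with the initial condition $I(0) = \int_{-\infty}^{\infty} 6 e^{- \frac{3 s^{2}}{2}}\,ds = 2 \sqrt{6} \sqrt{\pi}$ gives
$$I(b) = 2 \sqrt{6} \sqrt{\pi} e^{- \frac{b^{2}}{6}}.$$

Setting $b = \frac{5}{3}$:
$$I = \frac{2 \sqrt{6} \sqrt{\pi}}{e^{\frac{25}{54}}}.$$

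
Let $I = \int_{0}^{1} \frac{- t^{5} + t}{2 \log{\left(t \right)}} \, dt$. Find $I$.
$- \frac{\log{\left(6 \right)}}{2} + \frac{\log{\left(2 \right)}}{2}$

Consider the one-parameter family: let $I(a) = \int_{0}^{1} \frac{- t^{5} + t^{a}}{2 \log{\left(t \right)}} \, dt$.

Since $\dfrac{\partial}{\partial a}\,t^{a} = t^{a} \ln t$, the $\ln t$ in the denominator cancels and
$$\frac{dI}{da} = \int_{0}^{1} \frac{1}{2} t^{a} \, dt = \frac{1}{2} \left[\frac{t^{a+1}}{a+1}\right]_0^1 = \frac{1}{2 \left(a + 1\right)}.$$

Integrating with respect to $a$ gives $I(a) = \frac{\log{\left(a + 1 \right)}}{2} - \frac{\log{\left(6 \right)}}{2} + C$.

At $a = 5$ the integrand is identically $0$, so $I(5) = 0$. The closed form gives $0$, hence $C = 0$.

Setting $a = 1$:
$$I = - \frac{\log{\left(6 \right)}}{2} + \frac{\log{\left(2 \right)}}{2}.$$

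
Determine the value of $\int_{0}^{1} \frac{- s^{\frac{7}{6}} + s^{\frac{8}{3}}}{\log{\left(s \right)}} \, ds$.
$- \log{\left(13 \right)} + \log{\left(22 \right)}$

Replace the exponent $\frac{7}{6}$ by a parameter $a$: let $I(a) = \int_{0}^{1} \frac{s^{\frac{8}{3}} - s^{a}}{\log{\left(s \right)}} \, ds$.

Since $\dfrac{\partial}{\partial a}\,s^{a} = s^{a} \ln s$, the $\ln s$ in the denominator cancels and
$$\frac{dI}{da} = \int_{0}^{1} -1 s^{a} \, ds = -1 \left[\frac{s^{a+1}}{a+1}\right]_0^1 = - \frac{1}{a + 1}.$$

Integrating with respect to $a$ gives $I(a) = - \log{\left(\frac{3 a}{11} + \frac{3}{11} \right)} + C$.

At $a = \frac{8}{3}$ the integrand is identically $0$, so $I(\frac{8}{3}) = 0$. The closed form gives $0$, hence $C = 0$.

Setting $a = \frac{7}{6}$:
$$I = - \log{\left(13 \right)} + \log{\left(22 \right)}.$$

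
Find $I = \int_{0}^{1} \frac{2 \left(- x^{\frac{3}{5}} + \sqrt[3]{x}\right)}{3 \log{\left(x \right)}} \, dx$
$- \frac{2 \log{\left(6 \right)}}{3} + \frac{2 \log{\left(5 \right)}}{3}$

Introduce a parameter $a$ in the exponent: let $I(a) = \int_{0}^{1} \frac{2 \left(- x^{\frac{3}{5}} + x^{a}\right)}{3 \log{\left(x \right)}} \, dx$.

Since $\dfrac{\partial}{\partial a}\,x^{a} = x^{a} \ln x$, the $\ln x$ in the denominator cancels and
$$\frac{dI}{da} = \int_{0}^{1} \frac{2}{3} x^{a} \, dx = \frac{2}{3} \left[\frac{x^{a+1}}{a+1}\right]_0^1 = \frac{2}{3 \left(a + 1\right)}.$$

Integrating with respect to $a$ gives $I(a) = \log{\left(\frac{5^{\frac{2}{3}} \left(a + 1\right)^{\frac{2}{3}}}{4} \right)} + C$.

At $a = \frac{3}{5}$ the integrand is identically $0$, so $I(\frac{3}{5}) = 0$. The closed form gives $0$, hence $C = 0$.

Setting $a = \frac{1}{3}$:
$$I = - \frac{2 \log{\left(6 \right)}}{3} + \frac{2 \log{\left(5 \right)}}{3}.$$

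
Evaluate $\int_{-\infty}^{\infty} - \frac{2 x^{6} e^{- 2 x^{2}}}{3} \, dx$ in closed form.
$- \frac{5 \sqrt{2} \sqrt{\pi}}{64}$

Begin with the known integral
$$J(a) = \int_{-\infty}^{\infty} - \frac{2 e^{- a x^{2}}}{3} \, dx = - \frac{2 \sqrt{\pi}}{3 \sqrt{a}}.$$

Differentiating under the integral sign brings down a factor of $(-x^2)$:
$$\frac{dJ}{da} = \int_{-\infty}^{\infty} \frac{2 x^{2} e^{- a x^{2}}}{3} \, dx = \frac{\sqrt{\pi}}{3 a^{\frac{3}{2}}}.$$

Repeating $3$ times in total — each differentiation brings down another $(-x^2)$ — gives
$$\frac{d^{3}J}{da^{3}} = \int_{-\infty}^{\infty} \frac{2 x^{6} e^{- a x^{2}}}{3} \, dx = \frac{5 \sqrt{\pi}}{4 a^{\frac{7}{2}}},$$
and the integrand here is $(-1)^{3}$ times the target integrand, so $I = (-1)^{3}\,\frac{d^{3}J}{da^{3}} = - \frac{5 \sqrt{\pi}}{4 a^{\frac{7}{2}}}$.

Setting $a = 2$:
$$I = - \frac{5 \sqrt{2} \sqrt{\pi}}{64}.$$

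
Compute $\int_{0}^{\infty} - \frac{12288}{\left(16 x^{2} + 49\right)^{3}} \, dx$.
$- \frac{576 \pi}{16807}$

Begin with the known result
$$J(a) = \int_{0}^{\infty} - \frac{3}{a^{2} + x^{2}} \, dx = - \frac{3 \pi}{2 a}.$$

Differentiating under the integral sign with respect to $a$,
$$\frac{dJ}{da} = \int_{0}^{\infty} \frac{6 a}{\left(a^{2} + x^{2}\right)^{2}} \, dx = \frac{3 \pi}{2 a^{2}},$$
so $\int_{0}^{\infty} - \frac{3}{\left(a^{2} + x^{2}\right)^{2}} \, dx = - \frac{3 \pi}{4 a^{3}}$.

Repeating — each differentiation of $1/(x^2+a^2)^j$ produces $-2ja/(x^2+a^2)^{j+1}$ — and dividing through by $-2ja$ at each step yields, after $2$ differentiations in total,
$$\int_{0}^{\infty} - \frac{3}{\left(a^{2} + x^{2}\right)^{3}} \, dx = - \frac{9 \pi}{16 a^{5}}.$$

Setting $a = \frac{7}{4}$:
$$I = - \frac{576 \pi}{16807}.$$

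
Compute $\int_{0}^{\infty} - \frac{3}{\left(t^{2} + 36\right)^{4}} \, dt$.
$- \frac{5 \pi}{2985984}$

Begin with the known result
$$J(a) = \int_{0}^{\infty} - \frac{3}{a^{2} + t^{2}} \, dt = - \frac{3 \pi}{2 a}.$$

Differentiating under the integral sign with respect to $a$,
$$\frac{dJ}{da} = \int_{0}^{\infty} \frac{6 a}{\left(a^{2} + t^{2}\right)^{2}} \, dt = \frac{3 \pi}{2 a^{2}},$$
so $\int_{0}^{\infty} - \frac{3}{\left(a^{2} + t^{2}\right)^{2}} \, dt = - \frac{3 \pi}{4 a^{3}}$.

Repeating — each differentiation of $1/(t^2+a^2)^j$ produces $-2ja/(t^2+a^2)^{j+1}$ — and dividing through by $-2ja$ at each step yields, after $3$ differentiations in total,
$$\int_{0}^{\infty} - \frac{3}{\left(a^{2} + t^{2}\right)^{4}} \, dt = - \frac{15 \pi}{32 a^{7}}.$$

Setting $a = 6$:
$$I = - \frac{5 \pi}{2985984}.$$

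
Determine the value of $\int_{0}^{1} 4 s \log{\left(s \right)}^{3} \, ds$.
$- \frac{3}{2}$

Start from the elementary integral
$$J(a) = \int_{0}^{1} 4 s^{a} \, ds = \frac{4}{a + 1}.$$

Differentiating under the integral sign brings down a factor of $\ln s$:
$$\frac{dJ}{da} = \int_{0}^{1} 4 s^{a} \log{\left(s \right)} \, ds = - \frac{4}{\left(a + 1\right)^{2}}.$$

Repeating $3$ times in total — each differentiation brings down another $\ln s$ — gives
$$\frac{d^{3}J}{da^{3}} = \int_{0}^{1} 4 s^{a} \log{\left(s \right)}^{3} \, ds = - \frac{24}{\left(a + 1\right)^{4}},$$
and the integrand here is exactly the target integrand, so $I = - \frac{24}{\left(a + 1\right)^{4}}$.

Setting $a = 1$:
$$I = - \frac{3}{2}.$$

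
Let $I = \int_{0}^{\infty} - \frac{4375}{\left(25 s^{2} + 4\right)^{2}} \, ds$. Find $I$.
$- \frac{875 \pi}{32}$

Recall the elementary integral
$$J(a) = \int_{0}^{\infty} - \frac{7}{a^{2} + s^{2}} \, ds = - \frac{7 \pi}{2 a}.$$

Differentiating under the integral sign with respect to $a$,
$$\frac{dJ}{da} = \int_{0}^{\infty} \frac{14 a}{\left(a^{2} + s^{2}\right)^{2}} \, ds = \frac{7 \pi}{2 a^{2}},$$
so $\int_{0}^{\infty} - \frac{7}{\left(a^{2} + s^{2}\right)^{2}} \, ds = - \frac{7 \pi}{4 a^{3}}$.

Setting $a = \frac{2}{5}$:
$$I = - \frac{875 \pi}{32}.$$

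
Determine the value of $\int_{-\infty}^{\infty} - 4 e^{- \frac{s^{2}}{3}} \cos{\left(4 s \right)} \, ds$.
$- \frac{4 \sqrt{3} \sqrt{\pi}}{e^{12}}$

Treat the cosine frequency as a parameter and define $I(b) = \int_{-\infty}^{\infty} - 4 e^{- \frac{s^{2}}{3}} \cos{\left(b s \right)} \, ds$.

Differentiating under the integral sign,
$$I'(b) = \int_{-\infty}^{\infty} 4 s e^{- \frac{s^{2}}{3}} \sin{\left(b s \right)} \, ds.$$

Integrate $\int_{-\infty}^{\infty} s \sin(b s)\, e^{- \frac{s^{2}}{3}}\, ds$ by parts with $u = \sin(b s)$ and $dv = s\, e^{- \frac{s^{2}}{3}}\, ds$, giving $v = - \frac{3 e^{- \frac{s^{2}}{3}}}{2}$. The boundary term vanishes and
$$\int_{-\infty}^{\infty} s \sin(b s)\, e^{- \frac{s^{2}}{3}}\, ds = \frac{3 b}{2} \int_{-\infty}^{\infty} \cos(b s)\, e^{- \frac{s^{2}}{3}}\, ds,$$
so $I'(b) = - \frac{3 b}{2}\, I(b)$.

This is a separable first-order ODE; solving with the initial condition $I(0) = \int_{-\infty}^{\infty} - 4 e^{- \frac{s^{2}}{3}}\,ds = - 4 \sqrt{3} \sqrt{\pi}$ gives
$$I(b) = - 4 \sqrt{3} \sqrt{\pi} e^{- \frac{3 b^{2}}{4}}.$$

Setting $b = 4$:
$$I = - \frac{4 \sqrt{3} \sqrt{\pi}}{e^{12}}.$$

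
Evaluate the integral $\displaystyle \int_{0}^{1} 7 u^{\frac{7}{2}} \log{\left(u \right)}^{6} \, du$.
$\frac{71680}{531441}$

Begin with the known integral
$$J(a) = \int_{0}^{1} 7 u^{a} \, du = \frac{7}{a + 1}.$$

Differentiating under the integral sign brings down a factor of $\ln u$:
$$\frac{dJ}{da} = \int_{0}^{1} 7 u^{a} \log{\left(u \right)} \, du = - \frac{7}{\left(a + 1\right)^{2}}.$$

Repeating $6$ times in total — each differentiation brings down another $\ln u$ — gives
$$\frac{d^{6}J}{da^{6}} = \int_{0}^{1} 7 u^{a} \log{\left(u \right)}^{6} \, du = \frac{5040}{\left(a + 1\right)^{7}},$$
and the integrand here is exactly the target integrand, so $I = \frac{5040}{\left(a + 1\right)^{7}}$.

Setting $a = \frac{7}{2}$:
$$I = \frac{71680}{531441}.$$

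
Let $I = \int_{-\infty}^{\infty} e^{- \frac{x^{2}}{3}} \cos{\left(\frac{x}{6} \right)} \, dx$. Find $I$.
$\frac{\sqrt{3} \sqrt{\pi}}{e^{\frac{1}{48}}}$

Treat the cosine frequency as a parameter and define $I(b) = \int_{-\infty}^{\infty} e^{- \frac{x^{2}}{3}} \cos{\left(b x \right)} \, dx$.

Differentiating under the integral sign,
$$I'(b) = \int_{-\infty}^{\infty} - x e^{- \frac{x^{2}}{3}} \sin{\left(b x \right)} \, dx.$$

Integrate $\int_{-\infty}^{\infty} x \sin(b x)\, e^{- \frac{x^{2}}{3}}\, dx$ by parts with $u = \sin(b x)$ and $dv = x\, e^{- \frac{x^{2}}{3}}\, dx$, giving $v = - \frac{3 e^{- \frac{x^{2}}{3}}}{2}$. The boundary term vanishes and
$$\int_{-\infty}^{\infty} x \sin(b x)\, e^{- \frac{x^{2}}{3}}\, dx = \frac{3 b}{2} \int_{-\infty}^{\infty} \cos(b x)\, e^{- \frac{x^{2}}{3}}\, dx,$$
so $I'(b) = - \frac{3 b}{2}\, I(b)$.

This is a separable first-order ODE; solving with the initial condition $I(0) = \int_{-\infty}^{\infty} e^{- \frac{x^{2}}{3}}\,dx = \sqrt{3} \sqrt{\pi}$ gives
$$I(b) = \sqrt{3} \sqrt{\pi} e^{- \frac{3 b^{2}}{4}}.$$

Setting $b = \frac{1}{6}$:
$$I = \frac{\sqrt{3} \sqrt{\pi}}{e^{\frac{1}{48}}}.$$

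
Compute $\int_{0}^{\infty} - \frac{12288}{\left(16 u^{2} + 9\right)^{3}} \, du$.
$- \frac{64 \pi}{27}$

Start from the standard arctangent integral
$$J(a) = \int_{0}^{\infty} - \frac{3}{a^{2} + u^{2}} \, du = - \frac{3 \pi}{2 a}.$$

Differentiating under the integral sign with respect to $a$,
$$\frac{dJ}{da} = \int_{0}^{\infty} \frac{6 a}{\left(a^{2} + u^{2}\right)^{2}} \, du = \frac{3 \pi}{2 a^{2}},$$
so $\int_{0}^{\infty} - \frac{3}{\left(a^{2} + u^{2}\right)^{2}} \, du = - \frac{3 \pi}{4 a^{3}}$.

Repeating — each differentiation of $1/(u^2+a^2)^j$ produces $-2ja/(u^2+a^2)^{j+1}$ — and dividing through by $-2ja$ at each step yields, after $2$ differentiations in total,
$$\int_{0}^{\infty} - \frac{3}{\left(a^{2} + u^{2}\right)^{3}} \, du = - \frac{9 \pi}{16 a^{5}}.$$

Setting $a = \frac{3}{4}$:
$$I = - \frac{64 \pi}{27}.$$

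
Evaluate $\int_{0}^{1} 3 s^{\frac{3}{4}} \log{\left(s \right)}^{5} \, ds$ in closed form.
$- \frac{1474560}{117649}$

Consider the simpler parametrised integral
$$J(a) = \int_{0}^{1} 3 s^{a} \, ds = \frac{3}{a + 1}.$$

Differentiating under the integral sign brings down a factor of $\ln s$:
$$\frac{dJ}{da} = \int_{0}^{1} 3 s^{a} \log{\left(s \right)} \, ds = - \frac{3}{\left(a + 1\right)^{2}}.$$

Repeating $5$ times in total — each differentiation brings down another $\ln s$ — gives
$$\frac{d^{5}J}{da^{5}} = \int_{0}^{1} 3 s^{a} \log{\left(s \right)}^{5} \, ds = - \frac{360}{\left(a + 1\right)^{6}},$$
and the integrand here is exactly the target integrand, so $I = - \frac{360}{\left(a + 1\right)^{6}}$.

Setting $a = \frac{3}{4}$:
$$I = - \frac{1474560}{117649}.$$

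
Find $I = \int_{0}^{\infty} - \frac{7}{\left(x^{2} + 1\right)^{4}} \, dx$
$- \frac{35 \pi}{32}$

Start from the standard arctangent integral
$$J(a) = \int_{0}^{\infty} - \frac{7}{a^{2} + x^{2}} \, dx = - \frac{7 \pi}{2 a}.$$

Differentiating under the integral sign with respect to $a$,
$$\frac{dJ}{da} = \int_{0}^{\infty} \frac{14 a}{\left(a^{2} + x^{2}\right)^{2}} \, dx = \frac{7 \pi}{2 a^{2}},$$
so $\int_{0}^{\infty} - \frac{7}{\left(a^{2} + x^{2}\right)^{2}} \, dx = - \frac{7 \pi}{4 a^{3}}$.

Repeating — each differentiation of $1/(x^2+a^2)^j$ produces $-2ja/(x^2+a^2)^{j+1}$ — and dividing through by $-2ja$ at each step yields, after $3$ differentiations in total,
$$\int_{0}^{\infty} - \frac{7}{\left(a^{2} + x^{2}\right)^{4}} \, dx = - \frac{35 \pi}{32 a^{7}}.$$

Setting $a = 1$:
$$I = - \frac{35 \pi}{32}.$$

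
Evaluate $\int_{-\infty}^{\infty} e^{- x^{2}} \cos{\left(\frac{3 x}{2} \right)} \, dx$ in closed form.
$\frac{\sqrt{\pi}}{e^{\frac{9}{16}}}$

Treat the cosine frequency as a parameter and define $I(b) = \int_{-\infty}^{\infty} e^{- x^{2}} \cos{\left(b x \right)} \, dx$.

Differentiating under the integral sign,
$$I'(b) = \int_{-\infty}^{\infty} - x e^{- x^{2}} \sin{\left(b x \right)} \, dx.$$

Integrate $\int_{-\infty}^{\infty} x \sin(b x)\, e^{- x^{2}}\, dx$ by parts with $u = \sin(b x)$ and $dv = x\, e^{- x^{2}}\, dx$, giving $v = - \frac{e^{- x^{2}}}{2}$. The boundary term vanishes and
$$\int_{-\infty}^{\infty} x \sin(b x)\, e^{- x^{2}}\, dx = \frac{b}{2} \int_{-\infty}^{\infty} \cos(b x)\, e^{- x^{2}}\, dx,$$
so $I'(b) = - \frac{b}{2}\, I(b)$.

This is a separable first-order ODE; solving with the initial condition $I(0) = \int_{-\infty}^{\infty} e^{- x^{2}}\,dx = \sqrt{\pi}$ gives
$$I(b) = \sqrt{\pi} e^{- \frac{b^{2}}{4}}.$$

Setting $b = \frac{3}{2}$:
$$I = \frac{\sqrt{\pi}}{e^{\frac{9}{16}}}.$$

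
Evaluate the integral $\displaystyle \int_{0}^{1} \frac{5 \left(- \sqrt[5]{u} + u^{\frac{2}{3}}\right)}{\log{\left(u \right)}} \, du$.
$\log{\left(\frac{9765625}{1889568} \right)}$

Consider the one-parameter family: let $I(a) = \int_{0}^{1} \frac{5 \left(- \sqrt[5]{u} + u^{a}\right)}{\log{\left(u \right)}} \, du$.

Since $\dfrac{\partial}{\partial a}\,u^{a} = u^{a} \ln u$, the $\ln u$ in the denominator cancels and
$$\frac{dI}{da} = \int_{0}^{1} 5 u^{a} \, du = 5 \left[\frac{u^{a+1}}{a+1}\right]_0^1 = \frac{5}{a + 1}.$$

Integrating with respect to $a$ gives $I(a) = \log{\left(\frac{3125 \left(a + 1\right)^{5}}{7776} \right)} + C$.

At $a = \frac{1}{5}$ the integrand is identically $0$, so $I(\frac{1}{5}) = 0$. The closed form gives $0$, hence $C = 0$.

Setting $a = \frac{2}{3}$:
$$I = \log{\left(\frac{9765625}{1889568} \right)}.$$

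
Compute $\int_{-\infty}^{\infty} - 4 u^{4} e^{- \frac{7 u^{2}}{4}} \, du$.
$- \frac{96 \sqrt{7} \sqrt{\pi}}{343}$

Start from the elementary integral
$$J(a) = \int_{-\infty}^{\infty} - 4 e^{- a u^{2}} \, du = - \frac{4 \sqrt{\pi}}{\sqrt{a}}.$$

Differentiating under the integral sign brings down a factor of $(-u^2)$:
$$\frac{dJ}{da} = \int_{-\infty}^{\infty} 4 u^{2} e^{- a u^{2}} \, du = \frac{2 \sqrt{\pi}}{a^{\frac{3}{2}}}.$$

Repeating twice in total — each differentiation brings down another $(-u^2)$ — gives
$$\frac{d^{2}J}{da^{2}} = \int_{-\infty}^{\infty} - 4 u^{4} e^{- a u^{2}} \, du = - \frac{3 \sqrt{\pi}}{a^{\frac{5}{2}}},$$
and the integrand here is exactly the target integrand, so $I = - \frac{3 \sqrt{\pi}}{a^{\frac{5}{2}}}$.

Setting $a = \frac{7}{4}$:
$$I = - \frac{96 \sqrt{7} \sqrt{\pi}}{343}.$$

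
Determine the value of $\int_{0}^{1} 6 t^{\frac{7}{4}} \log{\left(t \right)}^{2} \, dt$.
$\frac{768}{1331}$

Consider the simpler parametrised integral
$$J(a) = \int_{0}^{1} 6 t^{a} \, dt = \frac{6}{a + 1}.$$

Differentiating under the integral sign brings down a factor of $\ln t$:
$$\frac{dJ}{da} = \int_{0}^{1} 6 t^{a} \log{\left(t \right)} \, dt = - \frac{6}{\left(a + 1\right)^{2}}.$$

Repeating twice in total — each differentiation brings down another $\ln t$ — gives
$$\frac{d^{2}J}{da^{2}} = \int_{0}^{1} 6 t^{a} \log{\left(t \right)}^{2} \, dt = \frac{12}{\left(a + 1\right)^{3}},$$
and the integrand here is exactly the target integrand, so $I = \frac{12}{\left(a + 1\right)^{3}}$.

Setting $a = \frac{7}{4}$:
$$I = \frac{768}{1331}.$$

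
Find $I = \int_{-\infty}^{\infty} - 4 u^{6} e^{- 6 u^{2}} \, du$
$- \frac{5 \sqrt{6} \sqrt{\pi}}{864}$

Start from the elementary integral
$$J(a) = \int_{-\infty}^{\infty} - 4 e^{- a u^{2}} \, du = - \frac{4 \sqrt{\pi}}{\sqrt{a}}.$$

Differentiating under the integral sign brings down a factor of $(-u^2)$:
$$\frac{dJ}{da} = \int_{-\infty}^{\infty} 4 u^{2} e^{- a u^{2}} \, du = \frac{2 \sqrt{\pi}}{a^{\frac{3}{2}}}.$$

Repeating $3$ times in total — each differentiation brings down another $(-u^2)$ — gives
$$\frac{d^{3}J}{da^{3}} = \int_{-\infty}^{\infty} 4 u^{6} e^{- a u^{2}} \, du = \frac{15 \sqrt{\pi}}{2 a^{\frac{7}{2}}},$$
and the integrand here is $(-1)^{3}$ times the target integrand, so $I = (-1)^{3}\,\frac{d^{3}J}{da^{3}} = - \frac{15 \sqrt{\pi}}{2 a^{\frac{7}{2}}}$.

Setting $a = 6$:
$$I = - \frac{5 \sqrt{6} \sqrt{\pi}}{864}.$$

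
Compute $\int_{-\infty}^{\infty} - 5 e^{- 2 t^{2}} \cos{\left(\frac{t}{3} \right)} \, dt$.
$- \frac{5 \sqrt{2} \sqrt{\pi}}{2 e^{\frac{1}{72}}}$

Define $I(b) = \int_{-\infty}^{\infty} - 5 e^{- 2 t^{2}} \cos{\left(b t \right)} \, dt$.

Differentiating under the integral sign,
$$I'(b) = \int_{-\infty}^{\infty} 5 t e^{- 2 t^{2}} \sin{\left(b t \right)} \, dt.$$

Integrate $\int_{-\infty}^{\infty} t \sin(b t)\, e^{- 2 t^{2}}\, dt$ by parts with $u = \sin(b t)$ and $dv = t\, e^{- 2 t^{2}}\, dt$, giving $v = - \frac{e^{- 2 t^{2}}}{4}$. The boundary term vanishes and
$$\int_{-\infty}^{\infty} t \sin(b t)\, e^{- 2 t^{2}}\, dt = \frac{b}{4} \int_{-\infty}^{\infty} \cos(b t)\, e^{- 2 t^{2}}\, dt,$$
so $I'(b) = - \frac{b}{4}\, I(b)$.

This is a separable first-order ODE; solving with the initial condition $I(0) = \int_{-\infty}^{\infty} - 5 e^{- 2 t^{2}}\,dt = - \frac{5 \sqrt{2} \sqrt{\pi}}{2}$ gives
$$I(b) = - \frac{5 \sqrt{2} \sqrt{\pi} e^{- \frac{b^{2}}{8}}}{2}.$$

Setting $b = \frac{1}{3}$:
$$I = - \frac{5 \sqrt{2} \sqrt{\pi}}{2 e^{\frac{1}{72}}}.$$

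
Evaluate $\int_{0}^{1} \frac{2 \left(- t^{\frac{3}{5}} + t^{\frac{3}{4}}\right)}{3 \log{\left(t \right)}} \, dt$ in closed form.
$\log{\left(\frac{70^{\frac{2}{3}}}{16} \right)}$

Introduce a parameter $a$ in the exponent: let $I(a) = \int_{0}^{1} \frac{2 \left(- t^{\frac{3}{5}} + t^{a}\right)}{3 \log{\left(t \right)}} \, dt$.

Since $\dfrac{\partial}{\partial a}\,t^{a} = t^{a} \ln t$, the $\ln t$ in the denominator cancels and
$$\frac{dI}{da} = \int_{0}^{1} \frac{2}{3} t^{a} \, dt = \frac{2}{3} \left[\frac{t^{a+1}}{a+1}\right]_0^1 = \frac{2}{3 \left(a + 1\right)}.$$

Integrating with respect to $a$ gives $I(a) = \log{\left(\frac{5^{\frac{2}{3}} \left(a + 1\right)^{\frac{2}{3}}}{4} \right)} + C$.

At $a = \frac{3}{5}$ the integrand is identically $0$, so $I(\frac{3}{5}) = 0$. The closed form gives $0$, hence $C = 0$.

Setting $a = \frac{3}{4}$:
$$I = \log{\left(\frac{70^{\frac{2}{3}}}{16} \right)}.$$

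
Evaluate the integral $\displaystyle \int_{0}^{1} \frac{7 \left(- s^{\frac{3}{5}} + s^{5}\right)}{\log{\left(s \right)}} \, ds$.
$\log{\left(\frac{170859375}{16384} \right)}$

Consider the one-parameter family: let $I(a) = \int_{0}^{1} \frac{7 \left(- s^{\frac{3}{5}} + s^{a}\right)}{\log{\left(s \right)}} \, ds$.

Since $\dfrac{\partial}{\partial a}\,s^{a} = s^{a} \ln s$, the $\ln s$ in the denominator cancels and
$$\frac{dI}{da} = \int_{0}^{1} 7 s^{a} \, ds = 7 \left[\frac{s^{a+1}}{a+1}\right]_0^1 = \frac{7}{a + 1}.$$

Integrating with respect to $a$ gives $I(a) = \log{\left(\frac{78125 \left(a + 1\right)^{7}}{2097152} \right)} + C$.

At $a = \frac{3}{5}$ the integrand is identically $0$, so $I(\frac{3}{5}) = 0$. The closed form gives $0$, hence $C = 0$.

Setting $a = 5$:
$$I = \log{\left(\frac{170859375}{16384} \right)}.$$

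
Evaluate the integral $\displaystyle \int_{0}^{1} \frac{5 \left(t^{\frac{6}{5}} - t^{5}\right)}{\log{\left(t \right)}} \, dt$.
$- \log{\left(\frac{24300000}{161051} \right)}$

Consider the one-parameter family: let $I(a) = \int_{0}^{1} \frac{5 \left(t^{\frac{6}{5}} - t^{a}\right)}{\log{\left(t \right)}} \, dt$.

Since $\dfrac{\partial}{\partial a}\,t^{a} = t^{a} \ln t$, the $\ln t$ in the denominator cancels and
$$\frac{dI}{da} = \int_{0}^{1} -5 t^{a} \, dt = -5 \left[\frac{t^{a+1}}{a+1}\right]_0^1 = - \frac{5}{a + 1}.$$

Integrating with respect to $a$ gives $I(a) = - \log{\left(\frac{3125 \left(a + 1\right)^{5}}{161051} \right)} + C$.

At $a = \frac{6}{5}$ the integrand is identically $0$, so $I(\frac{6}{5}) = 0$. The closed form gives $0$, hence $C = 0$.

Setting $a = 5$:
$$I = - \log{\left(\frac{24300000}{161051} \right)}.$$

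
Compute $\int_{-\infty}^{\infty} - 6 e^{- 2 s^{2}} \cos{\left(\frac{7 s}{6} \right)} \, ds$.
$- \frac{3 \sqrt{2} \sqrt{\pi}}{e^{\frac{49}{288}}}$

Define $I(b) = \int_{-\infty}^{\infty} - 6 e^{- 2 s^{2}} \cos{\left(b s \right)} \, ds$.

Differentiating under the integral sign,
$$I'(b) = \int_{-\infty}^{\infty} 6 s e^{- 2 s^{2}} \sin{\left(b s \right)} \, ds.$$

Integrate $\int_{-\infty}^{\infty} s \sin(b s)\, e^{- 2 s^{2}}\, ds$ by parts with $u = \sin(b s)$ and $dv = s\, e^{- 2 s^{2}}\, ds$, giving $v = - \frac{e^{- 2 s^{2}}}{4}$. The boundary term vanishes and
$$\int_{-\infty}^{\infty} s \sin(b s)\, e^{- 2 s^{2}}\, ds = \frac{b}{4} \int_{-\infty}^{\infty} \cos(b s)\, e^{- 2 s^{2}}\, ds,$$
so $I'(b) = - \frac{b}{4}\, I(b)$.

This is a separable first-order ODE; solving with the initial condition $I(0) = \int_{-\infty}^{\infty} - 6 e^{- 2 s^{2}}\,ds = - 3 \sqrt{2} \sqrt{\pi}$ gives
$$I(b) = - 3 \sqrt{2} \sqrt{\pi} e^{- \frac{b^{2}}{8}}.$$

Setting $b = \frac{7}{6}$:
$$I = - \frac{3 \sqrt{2} \sqrt{\pi}}{e^{\frac{49}{288}}}.$$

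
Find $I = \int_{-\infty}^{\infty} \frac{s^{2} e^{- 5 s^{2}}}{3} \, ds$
$\frac{\sqrt{5} \sqrt{\pi}}{150}$

Start from the elementary integral
$$J(a) = \int_{-\infty}^{\infty} \frac{e^{- a s^{2}}}{3} \, ds = \frac{\sqrt{\pi}}{3 \sqrt{a}}.$$

Differentiating under the integral sign brings down a factor of $(-s^2)$:
$$\frac{dJ}{da} = \int_{-\infty}^{\infty} - \frac{s^{2} e^{- a s^{2}}}{3} \, ds = - \frac{\sqrt{\pi}}{6 a^{\frac{3}{2}}}.$$

The integral on the left is $-I$, so $I = \frac{\sqrt{\pi}}{6 a^{\frac{3}{2}}}$.

Setting $a = 5$:
$$I = \frac{\sqrt{5} \sqrt{\pi}}{150}.$$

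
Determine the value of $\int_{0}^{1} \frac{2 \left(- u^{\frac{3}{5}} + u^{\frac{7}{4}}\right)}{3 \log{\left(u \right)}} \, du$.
$\log{\left(\frac{110^{\frac{2}{3}}}{16} \right)}$

Consider the one-parameter family: let $I(a) = \int_{0}^{1} \frac{2 \left(- u^{\frac{3}{5}} + u^{a}\right)}{3 \log{\left(u \right)}} \, du$.

Since $\dfrac{\partial}{\partial a}\,u^{a} = u^{a} \ln u$, the $\ln u$ in the denominator cancels and
$$\frac{dI}{da} = \int_{0}^{1} \frac{2}{3} u^{a} \, du = \frac{2}{3} \left[\frac{u^{a+1}}{a+1}\right]_0^1 = \frac{2}{3 \left(a + 1\right)}.$$

Integrating with respect to $a$ gives $I(a) = \log{\left(\frac{5^{\frac{2}{3}} \left(a + 1\right)^{\frac{2}{3}}}{4} \right)} + C$.

At $a = \frac{3}{5}$ the integrand is identically $0$, so $I(\frac{3}{5}) = 0$. The closed form gives $0$, hence $C = 0$.

Setting $a = \frac{7}{4}$:
$$I = \log{\left(\frac{110^{\frac{2}{3}}}{16} \right)}.$$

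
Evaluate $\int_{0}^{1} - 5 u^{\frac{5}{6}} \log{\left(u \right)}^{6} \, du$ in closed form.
$- \frac{1007769600}{19487171}$

Begin with the known integral
$$J(a) = \int_{0}^{1} - 5 u^{a} \, du = - \frac{5}{a + 1}.$$

Differentiating under the integral sign brings down a factor of $\ln u$:
$$\frac{dJ}{da} = \int_{0}^{1} - 5 u^{a} \log{\left(u \right)} \, du = \frac{5}{\left(a + 1\right)^{2}}.$$

Repeating $6$ times in total — each differentiation brings down another $\ln u$ — gives
$$\frac{d^{6}J}{da^{6}} = \int_{0}^{1} - 5 u^{a} \log{\left(u \right)}^{6} \, du = - \frac{3600}{\left(a + 1\right)^{7}},$$
and the integrand here is exactly the target integrand, so $I = - \frac{3600}{\left(a + 1\right)^{7}}$.

Setting $a = \frac{5}{6}$:
$$I = - \frac{1007769600}{19487171}.$$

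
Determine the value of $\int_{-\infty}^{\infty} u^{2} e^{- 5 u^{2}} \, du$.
$\frac{\sqrt{5} \sqrt{\pi}}{50}$

Begin with the known integral
$$J(a) = \int_{-\infty}^{\infty} e^{- a u^{2}} \, du = \frac{\sqrt{\pi}}{\sqrt{a}}.$$

Differentiating under the integral sign brings down a factor of $(-u^2)$:
$$\frac{dJ}{da} = \int_{-\infty}^{\infty} - u^{2} e^{- a u^{2}} \, du = - \frac{\sqrt{\pi}}{2 a^{\frac{3}{2}}}.$$

The integral on the left is $-I$, so $I = \frac{\sqrt{\pi}}{2 a^{\frac{3}{2}}}$.

Setting $a = 5$:
$$I = \frac{\sqrt{5} \sqrt{\pi}}{50}.$$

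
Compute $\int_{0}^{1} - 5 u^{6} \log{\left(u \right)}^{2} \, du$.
$- \frac{10}{343}$

Start from the elementary integral
$$J(a) = \int_{0}^{1} - 5 u^{a} \, du = - \frac{5}{a + 1}.$$

Differentiating under the integral sign brings down a factor of $\ln u$:
$$\frac{dJ}{da} = \int_{0}^{1} - 5 u^{a} \log{\left(u \right)} \, du = \frac{5}{\left(a + 1\right)^{2}}.$$

Repeating twice in total — each differentiation brings down another $\ln u$ — gives
$$\frac{d^{2}J}{da^{2}} = \int_{0}^{1} - 5 u^{a} \log{\left(u \right)}^{2} \, du = - \frac{10}{\left(a + 1\right)^{3}},$$
and the integrand here is exactly the target integrand, so $I = - \frac{10}{\left(a + 1\right)^{3}}$.

Setting $a = 6$:
$$I = - \frac{10}{343}.$$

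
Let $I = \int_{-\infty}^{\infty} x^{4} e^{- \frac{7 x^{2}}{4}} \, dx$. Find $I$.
$\frac{24 \sqrt{7} \sqrt{\pi}}{343}$

Consider the simpler parametrised integral
$$J(a) = \int_{-\infty}^{\infty} e^{- a x^{2}} \, dx = \frac{\sqrt{\pi}}{\sqrt{a}}.$$

Differentiating under the integral sign brings down a factor of $(-x^2)$:
$$\frac{dJ}{da} = \int_{-\infty}^{\infty} - x^{2} e^{- a x^{2}} \, dx = - \frac{\sqrt{\pi}}{2 a^{\frac{3}{2}}}.$$

Repeating twice in total — each differentiation brings down another $(-x^2)$ — gives
$$\frac{d^{2}J}{da^{2}} = \int_{-\infty}^{\infty} x^{4} e^{- a x^{2}} \, dx = \frac{3 \sqrt{\pi}}{4 a^{\frac{5}{2}}},$$
and the integrand here is exactly the target integrand, so $I = \frac{3 \sqrt{\pi}}{4 a^{\frac{5}{2}}}$.

Setting $a = \frac{7}{4}$:
$$I = \frac{24 \sqrt{7} \sqrt{\pi}}{343}.$$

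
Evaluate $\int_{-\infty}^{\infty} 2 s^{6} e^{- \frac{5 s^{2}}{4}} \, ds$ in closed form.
$\frac{96 \sqrt{5} \sqrt{\pi}}{125}$

Begin with the known integral
$$J(a) = \int_{-\infty}^{\infty} 2 e^{- a s^{2}} \, ds = \frac{2 \sqrt{\pi}}{\sqrt{a}}.$$

Differentiating under the integral sign brings down a factor of $(-s^2)$:
$$\frac{dJ}{da} = \int_{-\infty}^{\infty} - 2 s^{2} e^{- a s^{2}} \, ds = - \frac{\sqrt{\pi}}{a^{\frac{3}{2}}}.$$

Repeating $3$ times in total — each differentiation brings down another $(-s^2)$ — gives
$$\frac{d^{3}J}{da^{3}} = \int_{-\infty}^{\infty} - 2 s^{6} e^{- a s^{2}} \, ds = - \frac{15 \sqrt{\pi}}{4 a^{\frac{7}{2}}},$$
and the integrand here is $(-1)^{3}$ times the target integrand, so $I = (-1)^{3}\,\frac{d^{3}J}{da^{3}} = \frac{15 \sqrt{\pi}}{4 a^{\frac{7}{2}}}$.

Setting $a = \frac{5}{4}$:
$$I = \frac{96 \sqrt{5} \sqrt{\pi}}{125}.$$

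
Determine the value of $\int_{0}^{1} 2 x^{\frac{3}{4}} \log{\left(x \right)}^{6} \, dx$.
$\frac{23592960}{823543}$

Begin with the known integral
$$J(a) = \int_{0}^{1} 2 x^{a} \, dx = \frac{2}{a + 1}.$$

Differentiating under the integral sign brings down a factor of $\ln x$:
$$\frac{dJ}{da} = \int_{0}^{1} 2 x^{a} \log{\left(x \right)} \, dx = - \frac{2}{\left(a + 1\right)^{2}}.$$

Repeating $6$ times in total — each differentiation brings down another $\ln x$ — gives
$$\frac{d^{6}J}{da^{6}} = \int_{0}^{1} 2 x^{a} \log{\left(x \right)}^{6} \, dx = \frac{1440}{\left(a + 1\right)^{7}},$$
and the integrand here is exactly the target integrand, so $I = \frac{1440}{\left(a + 1\right)^{7}}$.

Setting $a = \frac{3}{4}$:
$$I = \frac{23592960}{823543}.$$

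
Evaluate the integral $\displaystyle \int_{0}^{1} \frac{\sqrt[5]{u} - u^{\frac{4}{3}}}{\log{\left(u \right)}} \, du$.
$- \log{\left(35 \right)} + \log{\left(18 \right)}$

Replace the exponent $\frac{4}{3}$ by a parameter $a$: let $I(a) = \int_{0}^{1} \frac{\sqrt[5]{u} - u^{a}}{\log{\left(u \right)}} \, du$.

Since $\dfrac{\partial}{\partial a}\,u^{a} = u^{a} \ln u$, the $\ln u$ in the denominator cancels and
$$\frac{dI}{da} = \int_{0}^{1} -1 u^{a} \, du = -1 \left[\frac{u^{a+1}}{a+1}\right]_0^1 = - \frac{1}{a + 1}.$$

Integrating with respect to $a$ gives $I(a) = - \log{\left(\frac{5 a}{6} + \frac{5}{6} \right)} + C$.

At $a = \frac{1}{5}$ the integrand is identically $0$, so $I(\frac{1}{5}) = 0$. The closed form gives $0$, hence $C = 0$.

Setting $a = \frac{4}{3}$:
$$I = - \log{\left(35 \right)} + \log{\left(18 \right)}.$$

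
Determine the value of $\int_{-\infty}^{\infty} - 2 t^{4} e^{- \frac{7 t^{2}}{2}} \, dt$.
$- \frac{6 \sqrt{14} \sqrt{\pi}}{343}$

Start from the elementary integral
$$J(a) = \int_{-\infty}^{\infty} - 2 e^{- a t^{2}} \, dt = - \frac{2 \sqrt{\pi}}{\sqrt{a}}.$$

Differentiating under the integral sign brings down a factor of $(-t^2)$:
$$\frac{dJ}{da} = \int_{-\infty}^{\infty} 2 t^{2} e^{- a t^{2}} \, dt = \frac{\sqrt{\pi}}{a^{\frac{3}{2}}}.$$

Repeating twice in total — each differentiation brings down another $(-t^2)$ — gives
$$\frac{d^{2}J}{da^{2}} = \int_{-\infty}^{\infty} - 2 t^{4} e^{- a t^{2}} \, dt = - \frac{3 \sqrt{\pi}}{2 a^{\frac{5}{2}}},$$
and the integrand here is exactly the target integrand, so $I = - \frac{3 \sqrt{\pi}}{2 a^{\frac{5}{2}}}$.

Setting $a = \frac{7}{2}$:
$$I = - \frac{6 \sqrt{14} \sqrt{\pi}}{343}.$$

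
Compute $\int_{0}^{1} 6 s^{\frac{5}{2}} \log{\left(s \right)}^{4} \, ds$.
$\frac{4608}{16807}$

Start from the elementary integral
$$J(a) = \int_{0}^{1} 6 s^{a} \, ds = \frac{6}{a + 1}.$$

Differentiating under the integral sign brings down a factor of $\ln s$:
$$\frac{dJ}{da} = \int_{0}^{1} 6 s^{a} \log{\left(s \right)} \, ds = - \frac{6}{\left(a + 1\right)^{2}}.$$

Repeating $4$ times in total — each differentiation brings down another $\ln s$ — gives
$$\frac{d^{4}J}{da^{4}} = \int_{0}^{1} 6 s^{a} \log{\left(s \right)}^{4} \, ds = \frac{144}{\left(a + 1\right)^{5}},$$
and the integrand here is exactly the target integrand, so $I = \frac{144}{\left(a + 1\right)^{5}}$.

Setting $a = \frac{5}{2}$:
$$I = \frac{4608}{16807}.$$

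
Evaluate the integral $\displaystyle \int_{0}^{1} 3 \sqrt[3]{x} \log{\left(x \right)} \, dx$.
$- \frac{27}{16}$

Start from the elementary integral
$$J(a) = \int_{0}^{1} 3 x^{a} \, dx = \frac{3}{a + 1}.$$

Differentiating under the integral sign brings down a factor of $\ln x$:
$$\frac{dJ}{da} = \int_{0}^{1} 3 x^{a} \log{\left(x \right)} \, dx = - \frac{3}{\left(a + 1\right)^{2}}.$$

The integral on the left is $I$, so $I = - \frac{3}{\left(a + 1\right)^{2}}$.

Setting $a = \frac{1}{3}$:
$$I = - \frac{27}{16}.$$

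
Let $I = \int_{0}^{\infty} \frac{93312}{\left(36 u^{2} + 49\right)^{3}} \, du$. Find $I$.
$\frac{2916 \pi}{16807}$

Begin with the known result
$$J(a) = \int_{0}^{\infty} \frac{2}{a^{2} + u^{2}} \, du = \frac{\pi}{a}.$$

Differentiating under the integral sign with respect to $a$,
$$\frac{dJ}{da} = \int_{0}^{\infty} - \frac{4 a}{\left(a^{2} + u^{2}\right)^{2}} \, du = - \frac{\pi}{a^{2}},$$
so $\int_{0}^{\infty} \frac{2}{\left(a^{2} + u^{2}\right)^{2}} \, du = \frac{\pi}{2 a^{3}}$.

Repeating — each differentiation of $1/(u^2+a^2)^j$ produces $-2ja/(u^2+a^2)^{j+1}$ — and dividing through by $-2ja$ at each step yields, after $2$ differentiations in total,
$$\int_{0}^{\infty} \frac{2}{\left(a^{2} + u^{2}\right)^{3}} \, du = \frac{3 \pi}{8 a^{5}}.$$

Setting $a = \frac{7}{6}$:
$$I = \frac{2916 \pi}{16807}.$$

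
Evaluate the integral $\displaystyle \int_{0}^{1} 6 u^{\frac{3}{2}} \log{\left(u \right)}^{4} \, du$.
$\frac{4608}{3125}$

Consider the simpler parametrised integral
$$J(a) = \int_{0}^{1} 6 u^{a} \, du = \frac{6}{a + 1}.$$

Differentiating under the integral sign brings down a factor of $\ln u$:
$$\frac{dJ}{da} = \int_{0}^{1} 6 u^{a} \log{\left(u \right)} \, du = - \frac{6}{\left(a + 1\right)^{2}}.$$

Repeating $4$ times in total — each differentiation brings down another $\ln u$ — gives
$$\frac{d^{4}J}{da^{4}} = \int_{0}^{1} 6 u^{a} \log{\left(u \right)}^{4} \, du = \frac{144}{\left(a + 1\right)^{5}},$$
and the integrand here is exactly the target integrand, so $I = \frac{144}{\left(a + 1\right)^{5}}$.

Setting $a = \frac{3}{2}$:
$$I = \frac{4608}{3125}.$$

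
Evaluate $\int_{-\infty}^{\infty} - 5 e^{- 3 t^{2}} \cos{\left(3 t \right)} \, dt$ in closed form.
$- \frac{5 \sqrt{3} \sqrt{\pi}}{3 e^{\frac{3}{4}}}$

Define $I(b) = \int_{-\infty}^{\infty} - 5 e^{- 3 t^{2}} \cos{\left(b t \right)} \, dt$.

Differentiating under the integral sign,
$$I'(b) = \int_{-\infty}^{\infty} 5 t e^{- 3 t^{2}} \sin{\left(b t \right)} \, dt.$$

Integrate $\int_{-\infty}^{\infty} t \sin(b t)\, e^{- 3 t^{2}}\, dt$ by parts with $u = \sin(b t)$ and $dv = t\, e^{- 3 t^{2}}\, dt$, giving $v = - \frac{e^{- 3 t^{2}}}{6}$. The boundary term vanishes and
$$\int_{-\infty}^{\infty} t \sin(b t)\, e^{- 3 t^{2}}\, dt = \frac{b}{6} \int_{-\infty}^{\infty} \cos(b t)\, e^{- 3 t^{2}}\, dt,$$
so $I'(b) = - \frac{b}{6}\, I(b)$.

This is a separable first-order ODE; solving with the initial condition $I(0) = \int_{-\infty}^{\infty} - 5 e^{- 3 t^{2}}\,dt = - \frac{5 \sqrt{3} \sqrt{\pi}}{3}$ gives
$$I(b) = - \frac{5 \sqrt{3} \sqrt{\pi} e^{- \frac{b^{2}}{12}}}{3}.$$

Setting $b = 3$:
$$I = - \frac{5 \sqrt{3} \sqrt{\pi}}{3 e^{\frac{3}{4}}}.$$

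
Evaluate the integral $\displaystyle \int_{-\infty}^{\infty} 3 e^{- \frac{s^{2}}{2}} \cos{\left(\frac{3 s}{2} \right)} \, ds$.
$\frac{3 \sqrt{2} \sqrt{\pi}}{e^{\frac{9}{8}}}$

Treat the cosine frequency as a parameter and define $I(b) = \int_{-\infty}^{\infty} 3 e^{- \frac{s^{2}}{2}} \cos{\left(b s \right)} \, ds$.

Differentiating under the integral sign,
$$I'(b) = \int_{-\infty}^{\infty} - 3 s e^{- \frac{s^{2}}{2}} \sin{\left(b s \right)} \, ds.$$

Integrate $\int_{-\infty}^{\infty} s \sin(b s)\, e^{- \frac{s^{2}}{2}}\, ds$ by parts with $u = \sin(b s)$ and $dv = s\, e^{- \frac{s^{2}}{2}}\, ds$, giving $v = - e^{- \frac{s^{2}}{2}}$. The boundary term vanishes and
$$\int_{-\infty}^{\infty} s \sin(b s)\, e^{- \frac{s^{2}}{2}}\, ds = b \int_{-\infty}^{\infty} \cos(b s)\, e^{- \frac{s^{2}}{2}}\, ds,$$
so $I'(b) = - b\, I(b)$.

This is a separable first-order ODE; solving with the initial condition $I(0) = \int_{-\infty}^{\infty} 3 e^{- \frac{s^{2}}{2}}\,ds = 3 \sqrt{2} \sqrt{\pi}$ gives
$$I(b) = 3 \sqrt{2} \sqrt{\pi} e^{- \frac{b^{2}}{2}}.$$

Setting $b = \frac{3}{2}$:
$$I = \frac{3 \sqrt{2} \sqrt{\pi}}{e^{\frac{9}{8}}}.$$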